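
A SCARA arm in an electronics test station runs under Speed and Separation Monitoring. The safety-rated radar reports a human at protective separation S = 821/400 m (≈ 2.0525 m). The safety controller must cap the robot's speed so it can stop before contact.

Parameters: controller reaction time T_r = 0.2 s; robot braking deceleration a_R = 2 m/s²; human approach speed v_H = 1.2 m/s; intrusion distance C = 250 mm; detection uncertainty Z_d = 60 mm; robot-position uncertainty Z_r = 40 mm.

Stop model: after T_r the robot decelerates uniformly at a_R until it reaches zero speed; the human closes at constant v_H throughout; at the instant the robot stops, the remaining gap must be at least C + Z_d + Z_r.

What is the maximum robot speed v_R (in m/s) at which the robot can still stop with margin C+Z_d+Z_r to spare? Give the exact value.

v_R_max = 13/10 m/s = 1.3000 m/s

collect terms ⇒ (1/4)·v_R² + (4/5)·v_R + (-117/80) = 0
  disc = (4/5)² − 4·(1/4)·(-117/80) = 841/400 ; √disc = 29/20
  v_R = (−(4/5) + 29/20) / (2·(1/4)) = 13/10 m/s
check:
braking lasts T_s = (13/10)/2 = 0.6500 s
robot in T_r: 1.3000·0.2000 = 0.2600 m
robot under decel: 1.3000²/(2·2.0000) = 0.4225 m
human closes 1.2000·0.8500 = 1.0200 m
residual clearance needed = 0.2500+0.0600+0.0400 = 0.3500 m
sum ≈ 0.2600+0.4225+1.0200+0.3500 ≈ 2.0525 m = S ✓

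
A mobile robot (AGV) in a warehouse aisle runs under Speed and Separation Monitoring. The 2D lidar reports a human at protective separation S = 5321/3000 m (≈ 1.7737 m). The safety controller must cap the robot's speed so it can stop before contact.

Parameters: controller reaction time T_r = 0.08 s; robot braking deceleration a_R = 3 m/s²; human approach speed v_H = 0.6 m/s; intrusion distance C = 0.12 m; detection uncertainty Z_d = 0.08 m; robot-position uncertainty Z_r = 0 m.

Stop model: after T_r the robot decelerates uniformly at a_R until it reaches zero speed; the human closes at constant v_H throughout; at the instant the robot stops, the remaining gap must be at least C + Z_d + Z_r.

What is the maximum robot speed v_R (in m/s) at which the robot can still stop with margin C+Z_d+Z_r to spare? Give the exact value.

v_R_max = 23/10 m/s = 2.3000 m/s

at the boundary: (1/6)·v² + (7/25)·v + (-4577/3000) = 0
  disc = (7/25)² − 4·(1/6)·(-4577/3000) = 24649/22500 ; √disc = 157/150
  v_R = (−(7/25) + 157/150) / (2·(1/6)) = 23/10 m/s
check:
T_s = v_R/a_R = (23/10)/3 = 0.7667 s
robot covers v_R·T_r = 2.3000·0.0800 = 0.1840 m before braking
braking distance = 2.3000²/(2·3.0000) = 0.8817 m
human over T_r+T_s: 0.6000·(0.0800+0.7667) = 0.5080 m
residual clearance needed = 0.1200+0.0800+0.0000 = 0.2000 m
sum ≈ 0.1840+0.8817+0.5080+0.2000 ≈ 1.7737 m = S ✓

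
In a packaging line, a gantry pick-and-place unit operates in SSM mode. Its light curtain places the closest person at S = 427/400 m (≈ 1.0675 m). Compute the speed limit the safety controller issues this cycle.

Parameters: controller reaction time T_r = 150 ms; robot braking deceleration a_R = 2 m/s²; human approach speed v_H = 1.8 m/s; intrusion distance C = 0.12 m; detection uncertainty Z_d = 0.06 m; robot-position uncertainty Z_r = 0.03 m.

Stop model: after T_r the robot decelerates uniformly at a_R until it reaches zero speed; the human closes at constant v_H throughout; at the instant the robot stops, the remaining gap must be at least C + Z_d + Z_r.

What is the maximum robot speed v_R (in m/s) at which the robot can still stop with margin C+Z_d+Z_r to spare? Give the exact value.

collect terms ⇒ (1/4)·v_R² + (21/20)·v_R + (-47/80) = 0
  disc = (21/20)² − 4·(1/4)·(-47/80) = 169/100 ; √disc = 13/10
  v_R = (−(21/20) + 13/10) / (2·(1/4)) = 1/2 m/s
check:
T_s = v_R/a_R = (1/2)/2 = 0.2500 s
robot covers v_R·T_r = 0.5000·0.1500 = 0.0750 m before braking
robot under decel: 0.5000²/(2·2.0000) = 0.0625 m
human closes 1.8000·0.4000 = 0.7200 m
margins: 0.1200+0.0600+0.0300 = 0.2100 m
sum ≈ 0.0750+0.0625+0.7200+0.2100 ≈ 1.0675 m = S ✓

v_R_max = 1/2 m/s = 0.5000 m/s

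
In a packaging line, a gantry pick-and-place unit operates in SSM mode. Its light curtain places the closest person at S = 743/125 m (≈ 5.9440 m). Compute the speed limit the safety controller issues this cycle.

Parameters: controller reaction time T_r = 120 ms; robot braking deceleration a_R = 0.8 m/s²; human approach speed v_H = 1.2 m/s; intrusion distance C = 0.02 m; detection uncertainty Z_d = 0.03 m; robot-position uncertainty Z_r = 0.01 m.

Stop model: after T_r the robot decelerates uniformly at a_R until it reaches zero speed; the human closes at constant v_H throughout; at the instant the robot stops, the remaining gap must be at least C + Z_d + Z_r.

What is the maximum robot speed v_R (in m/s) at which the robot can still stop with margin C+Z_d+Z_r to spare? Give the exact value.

at the boundary: (5/8)·v² + (81/50)·v + (-287/50) = 0
  disc = (81/50)² − 4·(5/8)·(-287/50) = 10609/625 ; √disc = 103/25
  v_R = (−(81/50) + 103/25) / (2·(5/8)) = 2 m/s
check:
T_s = v_R/a_R = 2/(4/5) = 2.5000 s
robot in T_r: 2.0000·0.1200 = 0.2400 m
braking distance = 2.0000²/(2·0.8000) = 2.5000 m
person approaches 1.2000·(0.1200+2.5000) = 3.1440 m
residual clearance needed = 0.0200+0.0300+0.0100 = 0.0600 m
sum ≈ 0.2400+2.5000+3.1440+0.0600 ≈ 5.9440 m = S ✓

v_R_max = 2 m/s = 2.0000 m/s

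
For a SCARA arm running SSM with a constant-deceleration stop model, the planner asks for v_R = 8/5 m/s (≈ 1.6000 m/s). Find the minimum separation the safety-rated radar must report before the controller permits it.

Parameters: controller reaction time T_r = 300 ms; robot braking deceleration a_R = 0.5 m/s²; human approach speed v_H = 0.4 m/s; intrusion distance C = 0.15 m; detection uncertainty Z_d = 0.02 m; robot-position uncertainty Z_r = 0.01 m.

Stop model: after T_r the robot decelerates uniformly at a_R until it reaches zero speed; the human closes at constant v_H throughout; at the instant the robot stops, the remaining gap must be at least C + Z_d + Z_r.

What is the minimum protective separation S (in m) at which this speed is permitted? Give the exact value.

T_s = v_R/a_R = (8/5)/(1/2) = 3.2000 s
robot in T_r: 1.6000·0.3000 = 0.4800 m
braking distance = 1.6000²/(2·0.5000) = 2.5600 m
human over T_r+T_s: 0.4000·(0.3000+3.2000) = 1.4000 m
margins: 0.1500+0.0200+0.0100 = 0.1800 m
S_min ≈ 0.4800+2.5600+1.4000+0.1800  ⇒  S_min = 231/50 m

S_min = 231/50 m = 4.6200 m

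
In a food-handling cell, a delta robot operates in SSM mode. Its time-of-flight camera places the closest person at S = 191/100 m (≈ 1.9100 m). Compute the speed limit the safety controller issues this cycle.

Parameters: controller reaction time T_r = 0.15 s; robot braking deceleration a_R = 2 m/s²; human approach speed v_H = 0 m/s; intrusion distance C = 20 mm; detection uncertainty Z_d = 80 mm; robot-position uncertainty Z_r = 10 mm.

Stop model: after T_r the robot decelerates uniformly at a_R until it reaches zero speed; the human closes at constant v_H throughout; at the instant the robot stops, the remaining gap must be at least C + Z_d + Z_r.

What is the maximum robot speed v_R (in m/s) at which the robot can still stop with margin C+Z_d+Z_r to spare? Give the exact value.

at the boundary: (1/4)·v² + (3/20)·v + (-9/5) = 0
  disc = (3/20)² − 4·(1/4)·(-9/5) = 729/400 ; √disc = 27/20
  v_R = (−(3/20) + 27/20) / (2·(1/4)) = 12/5 m/s
check:
braking lasts T_s = (12/5)/2 = 1.2000 s
robot covers v_R·T_r = 2.4000·0.1500 = 0.3600 m before braking
robot covers 2.4000·1.2000 − ½·2.0000·1.2000² = 1.4400 m while stopping
human closes 0.0000·1.3500 = 0.0000 m
residual clearance needed = 0.0200+0.0800+0.0100 = 0.1100 m
sum ≈ 0.3600+1.4400+0.0000+0.1100 ≈ 1.9100 m = S ✓

v_R_max = 12/5 m/s = 2.4000 m/s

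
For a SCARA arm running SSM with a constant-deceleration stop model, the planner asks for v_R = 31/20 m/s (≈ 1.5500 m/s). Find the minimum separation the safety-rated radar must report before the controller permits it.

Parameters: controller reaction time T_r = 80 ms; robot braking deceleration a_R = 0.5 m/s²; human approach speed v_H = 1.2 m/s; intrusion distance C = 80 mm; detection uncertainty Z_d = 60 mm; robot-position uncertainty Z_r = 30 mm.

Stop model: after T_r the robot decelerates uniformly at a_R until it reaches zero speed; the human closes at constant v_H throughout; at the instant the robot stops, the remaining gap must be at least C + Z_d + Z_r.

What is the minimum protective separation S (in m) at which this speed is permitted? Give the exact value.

T_s = v_R/a_R = (31/20)/(1/2) = 3.1000 s
reaction-phase robot travel = 1.5500·0.0800 = 0.1240 m
robot under decel: 1.5500²/(2·0.5000) = 2.4025 m
human closes 1.2000·3.1800 = 3.8160 m
residual clearance needed = 0.0800+0.0600+0.0300 = 0.1700 m
S_min ≈ 0.1240+2.4025+3.8160+0.1700  ⇒  S_min = 521/80 m

S_min = 521/80 m = 6.5125 m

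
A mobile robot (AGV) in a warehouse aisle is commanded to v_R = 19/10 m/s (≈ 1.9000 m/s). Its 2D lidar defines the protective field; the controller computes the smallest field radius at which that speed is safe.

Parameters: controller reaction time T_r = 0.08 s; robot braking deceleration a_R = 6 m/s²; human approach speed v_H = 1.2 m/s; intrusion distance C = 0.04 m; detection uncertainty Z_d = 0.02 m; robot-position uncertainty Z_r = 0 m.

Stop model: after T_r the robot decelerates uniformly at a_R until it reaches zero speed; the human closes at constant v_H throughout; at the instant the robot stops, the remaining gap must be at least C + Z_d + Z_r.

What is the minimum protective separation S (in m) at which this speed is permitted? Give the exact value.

S_min = 5933/6000 m = 0.9888 m

stop time T_s = (19/10)/6 = 0.3167 s
reaction-phase robot travel = 1.9000·0.0800 = 0.1520 m
robot under decel: 1.9000²/(2·6.0000) = 0.3008 m
person approaches 1.2000·(0.0800+0.3167) = 0.4760 m
C+Z_d+Z_r = 0.0400+0.0200+0.0000 = 0.0600 m
S_min ≈ 0.1520+0.3008+0.4760+0.0600  ⇒  S_min = 5933/6000 m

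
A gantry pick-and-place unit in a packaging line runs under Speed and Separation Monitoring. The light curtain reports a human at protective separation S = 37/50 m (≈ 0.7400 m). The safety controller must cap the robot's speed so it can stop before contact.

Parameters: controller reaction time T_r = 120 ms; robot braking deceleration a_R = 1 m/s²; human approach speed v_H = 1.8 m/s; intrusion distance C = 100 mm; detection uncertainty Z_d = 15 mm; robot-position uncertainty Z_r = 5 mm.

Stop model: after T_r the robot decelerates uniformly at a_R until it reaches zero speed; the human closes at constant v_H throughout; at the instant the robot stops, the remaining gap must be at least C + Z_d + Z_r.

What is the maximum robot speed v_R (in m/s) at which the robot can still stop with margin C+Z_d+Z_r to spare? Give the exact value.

at the boundary: (1/2)·v² + (48/25)·v + (-101/250) = 0
  disc = (48/25)² − 4·(1/2)·(-101/250) = 2809/625 ; √disc = 53/25
  v_R = (−(48/25) + 53/25) / (2·(1/2)) = 1/5 m/s
check:
T_s = v_R/a_R = (1/5)/1 = 0.2000 s
robot covers v_R·T_r = 0.2000·0.1200 = 0.0240 m before braking
robot covers 0.2000·0.2000 − ½·1.0000·0.2000² = 0.0200 m while stopping
person approaches 1.8000·(0.1200+0.2000) = 0.5760 m
residual clearance needed = 0.1000+0.0150+0.0050 = 0.1200 m
sum ≈ 0.0240+0.0200+0.5760+0.1200 ≈ 0.7400 m = S ✓

v_R_max = 1/5 m/s = 0.2000 m/s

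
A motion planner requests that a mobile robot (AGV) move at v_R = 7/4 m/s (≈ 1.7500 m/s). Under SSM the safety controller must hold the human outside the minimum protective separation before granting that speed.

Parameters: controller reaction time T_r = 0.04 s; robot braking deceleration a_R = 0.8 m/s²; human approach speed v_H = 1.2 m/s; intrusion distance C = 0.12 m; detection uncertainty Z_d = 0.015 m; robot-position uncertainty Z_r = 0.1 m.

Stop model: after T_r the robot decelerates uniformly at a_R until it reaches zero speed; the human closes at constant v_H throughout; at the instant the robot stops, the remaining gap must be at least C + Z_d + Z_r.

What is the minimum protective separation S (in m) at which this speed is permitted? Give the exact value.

stop time T_s = (7/4)/(4/5) = 2.1875 s
robot in T_r: 1.7500·0.0400 = 0.0700 m
braking distance = 1.7500²/(2·0.8000) = 1.9141 m
human over T_r+T_s: 1.2000·(0.0400+2.1875) = 2.6730 m
C+Z_d+Z_r = 0.1200+0.0150+0.1000 = 0.2350 m
S_min ≈ 0.0700+1.9141+2.6730+0.2350  ⇒  S_min = 78273/16000 m

S_min = 78273/16000 m = 4.8921 m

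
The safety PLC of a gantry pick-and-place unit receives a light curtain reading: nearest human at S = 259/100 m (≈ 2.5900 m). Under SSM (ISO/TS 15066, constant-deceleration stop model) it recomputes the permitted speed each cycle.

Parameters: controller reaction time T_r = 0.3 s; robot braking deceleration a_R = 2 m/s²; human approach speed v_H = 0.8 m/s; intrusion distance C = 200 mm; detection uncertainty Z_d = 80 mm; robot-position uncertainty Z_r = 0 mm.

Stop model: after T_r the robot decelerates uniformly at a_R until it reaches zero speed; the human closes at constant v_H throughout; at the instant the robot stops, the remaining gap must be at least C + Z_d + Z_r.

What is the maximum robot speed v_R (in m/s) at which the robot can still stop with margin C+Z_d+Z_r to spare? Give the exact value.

at the boundary: (1/4)·v² + (7/10)·v + (-207/100) = 0
  disc = (7/10)² − 4·(1/4)·(-207/100) = 64/25 ; √disc = 8/5
  v_R = (−(7/10) + 8/5) / (2·(1/4)) = 9/5 m/s
check:
braking lasts T_s = (9/5)/2 = 0.9000 s
robot covers v_R·T_r = 1.8000·0.3000 = 0.5400 m before braking
robot covers 1.8000·0.9000 − ½·2.0000·0.9000² = 0.8100 m while stopping
person approaches 0.8000·(0.3000+0.9000) = 0.9600 m
margins: 0.2000+0.0800+0.0000 = 0.2800 m
sum ≈ 0.5400+0.8100+0.9600+0.2800 ≈ 2.5900 m = S ✓

v_R_max = 9/5 m/s = 1.8000 m/s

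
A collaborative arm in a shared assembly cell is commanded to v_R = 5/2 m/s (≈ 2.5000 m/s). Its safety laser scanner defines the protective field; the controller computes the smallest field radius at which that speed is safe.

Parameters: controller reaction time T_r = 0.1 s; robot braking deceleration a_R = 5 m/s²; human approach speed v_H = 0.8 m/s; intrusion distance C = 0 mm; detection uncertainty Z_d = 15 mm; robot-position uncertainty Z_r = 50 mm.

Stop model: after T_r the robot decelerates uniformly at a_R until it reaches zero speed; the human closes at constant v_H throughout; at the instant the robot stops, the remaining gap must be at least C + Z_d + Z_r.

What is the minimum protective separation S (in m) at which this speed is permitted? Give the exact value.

S_min = 71/50 m = 1.4200 m

stop time T_s = (5/2)/5 = 0.5000 s
robot covers v_R·T_r = 2.5000·0.1000 = 0.2500 m before braking
robot under decel: 2.5000²/(2·5.0000) = 0.6250 m
person approaches 0.8000·(0.1000+0.5000) = 0.4800 m
residual clearance needed = 0.0000+0.0150+0.0500 = 0.0650 m
S_min ≈ 0.2500+0.6250+0.4800+0.0650  ⇒  S_min = 71/50 m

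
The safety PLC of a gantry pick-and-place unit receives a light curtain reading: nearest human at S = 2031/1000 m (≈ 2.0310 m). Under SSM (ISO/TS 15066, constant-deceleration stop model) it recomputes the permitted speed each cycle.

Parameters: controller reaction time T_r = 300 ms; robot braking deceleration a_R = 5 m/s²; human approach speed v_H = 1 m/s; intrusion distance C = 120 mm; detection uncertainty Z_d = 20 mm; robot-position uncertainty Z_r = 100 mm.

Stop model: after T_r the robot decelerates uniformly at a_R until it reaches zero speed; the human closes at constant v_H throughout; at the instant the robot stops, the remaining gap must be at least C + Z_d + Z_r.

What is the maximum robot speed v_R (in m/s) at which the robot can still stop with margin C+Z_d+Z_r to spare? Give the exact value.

at the boundary: (1/10)·v² + (1/2)·v + (-1491/1000) = 0
  disc = (1/2)² − 4·(1/10)·(-1491/1000) = 529/625 ; √disc = 23/25
  v_R = (−(1/2) + 23/25) / (2·(1/10)) = 21/10 m/s
check:
stop time T_s = (21/10)/5 = 0.4200 s
reaction-phase robot travel = 2.1000·0.3000 = 0.6300 m
robot covers 2.1000·0.4200 − ½·5.0000·0.4200² = 0.4410 m while stopping
human over T_r+T_s: 1.0000·(0.3000+0.4200) = 0.7200 m
residual clearance needed = 0.1200+0.0200+0.1000 = 0.2400 m
sum ≈ 0.6300+0.4410+0.7200+0.2400 ≈ 2.0310 m = S ✓

v_R_max = 21/10 m/s = 2.1000 m/s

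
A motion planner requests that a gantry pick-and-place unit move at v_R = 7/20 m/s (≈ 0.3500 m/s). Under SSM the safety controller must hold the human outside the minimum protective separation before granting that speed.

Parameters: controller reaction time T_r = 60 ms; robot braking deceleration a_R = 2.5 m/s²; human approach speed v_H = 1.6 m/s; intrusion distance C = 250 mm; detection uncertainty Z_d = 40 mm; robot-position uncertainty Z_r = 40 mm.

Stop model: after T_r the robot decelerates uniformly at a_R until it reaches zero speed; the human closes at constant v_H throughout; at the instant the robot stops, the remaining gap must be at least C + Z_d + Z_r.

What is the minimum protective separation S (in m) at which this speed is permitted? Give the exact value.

S_min = 1391/2000 m = 0.6955 m

braking lasts T_s = (7/20)/(5/2) = 0.1400 s
reaction-phase robot travel = 0.3500·0.0600 = 0.0210 m
robot covers 0.3500·0.1400 − ½·2.5000·0.1400² = 0.0245 m while stopping
human closes 1.6000·0.2000 = 0.3200 m
margins: 0.2500+0.0400+0.0400 = 0.3300 m
S_min ≈ 0.0210+0.0245+0.3200+0.3300  ⇒  S_min = 1391/2000 m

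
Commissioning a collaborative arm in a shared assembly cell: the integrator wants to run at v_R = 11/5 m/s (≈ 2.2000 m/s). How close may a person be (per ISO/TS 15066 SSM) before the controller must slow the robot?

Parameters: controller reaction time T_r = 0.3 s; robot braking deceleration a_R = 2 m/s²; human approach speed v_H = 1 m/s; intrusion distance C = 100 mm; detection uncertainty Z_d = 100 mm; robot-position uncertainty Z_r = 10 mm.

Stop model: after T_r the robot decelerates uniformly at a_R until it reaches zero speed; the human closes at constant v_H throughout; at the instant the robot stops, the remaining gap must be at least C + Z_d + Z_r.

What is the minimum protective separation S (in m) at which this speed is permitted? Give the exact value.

S_min = 87/25 m = 3.4800 m

T_s = v_R/a_R = (11/5)/2 = 1.1000 s
robot in T_r: 2.2000·0.3000 = 0.6600 m
robot under decel: 2.2000²/(2·2.0000) = 1.2100 m
human closes 1.0000·1.4000 = 1.4000 m
residual clearance needed = 0.1000+0.1000+0.0100 = 0.2100 m
S_min ≈ 0.6600+1.2100+1.4000+0.2100  ⇒  S_min = 87/25 m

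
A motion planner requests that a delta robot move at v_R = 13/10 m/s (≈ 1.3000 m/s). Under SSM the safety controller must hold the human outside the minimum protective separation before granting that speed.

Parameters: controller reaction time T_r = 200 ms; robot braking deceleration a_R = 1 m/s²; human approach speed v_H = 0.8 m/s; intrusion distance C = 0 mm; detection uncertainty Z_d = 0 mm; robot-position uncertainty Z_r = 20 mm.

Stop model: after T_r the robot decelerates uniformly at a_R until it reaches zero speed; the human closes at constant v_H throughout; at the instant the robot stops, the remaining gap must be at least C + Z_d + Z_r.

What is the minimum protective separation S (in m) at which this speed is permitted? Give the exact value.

T_s = v_R/a_R = (13/10)/1 = 1.3000 s
robot in T_r: 1.3000·0.2000 = 0.2600 m
robot under decel: 1.3000²/(2·1.0000) = 0.8450 m
human over T_r+T_s: 0.8000·(0.2000+1.3000) = 1.2000 m
C+Z_d+Z_r = 0.0000+0.0000+0.0200 = 0.0200 m
S_min ≈ 0.2600+0.8450+1.2000+0.0200  ⇒  S_min = 93/40 m

S_min = 93/40 m = 2.3250 m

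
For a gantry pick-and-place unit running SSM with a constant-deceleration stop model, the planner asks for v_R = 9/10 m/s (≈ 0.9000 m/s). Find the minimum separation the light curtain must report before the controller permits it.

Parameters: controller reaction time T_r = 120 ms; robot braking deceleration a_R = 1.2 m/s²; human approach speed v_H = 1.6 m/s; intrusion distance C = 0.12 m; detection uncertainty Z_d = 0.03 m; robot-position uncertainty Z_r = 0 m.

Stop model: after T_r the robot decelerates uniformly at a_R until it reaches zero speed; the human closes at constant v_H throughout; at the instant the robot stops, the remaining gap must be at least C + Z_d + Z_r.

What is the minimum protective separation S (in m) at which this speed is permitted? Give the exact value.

braking lasts T_s = (9/10)/(6/5) = 0.7500 s
robot in T_r: 0.9000·0.1200 = 0.1080 m
robot covers 0.9000·0.7500 − ½·1.2000·0.7500² = 0.3375 m while stopping
human over T_r+T_s: 1.6000·(0.1200+0.7500) = 1.3920 m
margins: 0.1200+0.0300+0.0000 = 0.1500 m
S_min ≈ 0.1080+0.3375+1.3920+0.1500  ⇒  S_min = 159/80 m

S_min = 159/80 m = 1.9875 m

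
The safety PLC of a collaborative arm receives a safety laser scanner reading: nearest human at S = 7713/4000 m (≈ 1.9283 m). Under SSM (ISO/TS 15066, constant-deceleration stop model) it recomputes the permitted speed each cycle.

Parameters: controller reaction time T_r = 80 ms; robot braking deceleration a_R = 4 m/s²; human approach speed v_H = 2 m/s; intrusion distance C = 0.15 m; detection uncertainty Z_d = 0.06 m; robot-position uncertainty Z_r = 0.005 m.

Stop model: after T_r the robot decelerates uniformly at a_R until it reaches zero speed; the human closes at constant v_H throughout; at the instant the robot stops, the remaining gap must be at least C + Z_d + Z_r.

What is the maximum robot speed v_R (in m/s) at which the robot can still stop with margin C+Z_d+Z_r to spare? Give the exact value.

at the boundary: (1/8)·v² + (29/50)·v + (-6213/4000) = 0
  disc = (29/50)² − 4·(1/8)·(-6213/4000) = 44521/40000 ; √disc = 211/200
  v_R = (−(29/50) + 211/200) / (2·(1/8)) = 19/10 m/s
check:
T_s = v_R/a_R = (19/10)/4 = 0.4750 s
reaction-phase robot travel = 1.9000·0.0800 = 0.1520 m
braking distance = 1.9000²/(2·4.0000) = 0.4512 m
person approaches 2.0000·(0.0800+0.4750) = 1.1100 m
residual clearance needed = 0.1500+0.0600+0.0050 = 0.2150 m
sum ≈ 0.1520+0.4512+1.1100+0.2150 ≈ 1.9283 m = S ✓

v_R_max = 19/10 m/s = 1.9000 m/s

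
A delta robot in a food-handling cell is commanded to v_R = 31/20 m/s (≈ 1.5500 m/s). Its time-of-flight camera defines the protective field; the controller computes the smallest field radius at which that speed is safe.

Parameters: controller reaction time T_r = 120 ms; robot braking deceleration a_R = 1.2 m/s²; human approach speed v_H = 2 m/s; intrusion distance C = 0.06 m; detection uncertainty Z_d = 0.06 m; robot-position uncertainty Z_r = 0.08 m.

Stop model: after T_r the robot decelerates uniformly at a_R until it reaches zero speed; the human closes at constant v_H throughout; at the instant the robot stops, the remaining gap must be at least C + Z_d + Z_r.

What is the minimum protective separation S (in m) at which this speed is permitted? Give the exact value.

S_min = 33683/8000 m = 4.2104 m

stop time T_s = (31/20)/(6/5) = 1.2917 s
robot in T_r: 1.5500·0.1200 = 0.1860 m
robot covers 1.5500·1.2917 − ½·1.2000·1.2917² = 1.0010 m while stopping
human closes 2.0000·1.4117 = 2.8233 m
C+Z_d+Z_r = 0.0600+0.0600+0.0800 = 0.2000 m
S_min ≈ 0.1860+1.0010+2.8233+0.2000  ⇒  S_min = 33683/8000 m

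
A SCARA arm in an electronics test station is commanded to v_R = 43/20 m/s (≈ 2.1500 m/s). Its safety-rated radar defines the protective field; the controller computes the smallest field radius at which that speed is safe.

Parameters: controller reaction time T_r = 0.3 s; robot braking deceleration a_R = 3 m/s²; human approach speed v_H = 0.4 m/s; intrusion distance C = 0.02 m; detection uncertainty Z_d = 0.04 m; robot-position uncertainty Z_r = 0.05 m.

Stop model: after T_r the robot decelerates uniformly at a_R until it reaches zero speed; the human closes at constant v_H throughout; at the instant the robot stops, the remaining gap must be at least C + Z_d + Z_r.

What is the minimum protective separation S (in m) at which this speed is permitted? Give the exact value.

S_min = 4637/2400 m = 1.9321 m

braking lasts T_s = (43/20)/3 = 0.7167 s
reaction-phase robot travel = 2.1500·0.3000 = 0.6450 m
braking distance = 2.1500²/(2·3.0000) = 0.7704 m
human over T_r+T_s: 0.4000·(0.3000+0.7167) = 0.4067 m
residual clearance needed = 0.0200+0.0400+0.0500 = 0.1100 m
S_min ≈ 0.6450+0.7704+0.4067+0.1100  ⇒  S_min = 4637/2400 m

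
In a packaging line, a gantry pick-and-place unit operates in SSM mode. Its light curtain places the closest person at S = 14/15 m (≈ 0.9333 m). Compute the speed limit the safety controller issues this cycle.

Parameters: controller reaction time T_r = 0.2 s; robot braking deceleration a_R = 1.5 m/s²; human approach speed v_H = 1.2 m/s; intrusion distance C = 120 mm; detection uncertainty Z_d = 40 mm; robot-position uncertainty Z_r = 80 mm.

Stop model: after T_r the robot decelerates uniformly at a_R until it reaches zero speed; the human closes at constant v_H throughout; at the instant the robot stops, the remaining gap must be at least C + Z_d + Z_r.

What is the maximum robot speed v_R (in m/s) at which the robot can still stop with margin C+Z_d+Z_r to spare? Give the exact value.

v_R_max = 2/5 m/s = 0.4000 m/s

quadratic (1/3)·v² + (1)·v + (-34/75) = 0
  disc = (1)² − 4·(1/3)·(-34/75) = 361/225 ; √disc = 19/15
  v_R = (−(1) + 19/15) / (2·(1/3)) = 2/5 m/s
check:
braking lasts T_s = (2/5)/(3/2) = 0.2667 s
robot covers v_R·T_r = 0.4000·0.2000 = 0.0800 m before braking
robot under decel: 0.4000²/(2·1.5000) = 0.0533 m
human over T_r+T_s: 1.2000·(0.2000+0.2667) = 0.5600 m
residual clearance needed = 0.1200+0.0400+0.0800 = 0.2400 m
sum ≈ 0.0800+0.0533+0.5600+0.2400 ≈ 0.9333 m = S ✓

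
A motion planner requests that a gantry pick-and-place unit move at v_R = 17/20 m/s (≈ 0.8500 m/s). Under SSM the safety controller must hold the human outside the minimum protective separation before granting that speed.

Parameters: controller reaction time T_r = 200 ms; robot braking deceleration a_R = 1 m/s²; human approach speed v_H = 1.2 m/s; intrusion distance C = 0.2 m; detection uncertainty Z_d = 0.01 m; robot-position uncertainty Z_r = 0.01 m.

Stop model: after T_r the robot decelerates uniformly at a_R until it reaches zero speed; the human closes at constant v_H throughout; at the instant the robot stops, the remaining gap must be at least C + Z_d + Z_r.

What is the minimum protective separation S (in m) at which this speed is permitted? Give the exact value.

S_min = 1609/800 m = 2.0112 m

T_s = v_R/a_R = (17/20)/1 = 0.8500 s
robot in T_r: 0.8500·0.2000 = 0.1700 m
braking distance = 0.8500²/(2·1.0000) = 0.3613 m
human over T_r+T_s: 1.2000·(0.2000+0.8500) = 1.2600 m
residual clearance needed = 0.2000+0.0100+0.0100 = 0.2200 m
S_min ≈ 0.1700+0.3613+1.2600+0.2200  ⇒  S_min = 1609/800 m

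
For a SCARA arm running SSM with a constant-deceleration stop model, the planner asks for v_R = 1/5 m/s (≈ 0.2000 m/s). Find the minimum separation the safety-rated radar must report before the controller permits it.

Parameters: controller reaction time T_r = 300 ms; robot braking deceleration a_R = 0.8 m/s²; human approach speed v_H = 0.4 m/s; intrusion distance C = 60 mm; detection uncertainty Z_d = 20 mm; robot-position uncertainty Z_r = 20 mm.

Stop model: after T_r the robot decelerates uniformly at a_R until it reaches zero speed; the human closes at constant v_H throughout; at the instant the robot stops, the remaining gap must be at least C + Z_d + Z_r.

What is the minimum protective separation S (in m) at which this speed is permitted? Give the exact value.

T_s = v_R/a_R = (1/5)/(4/5) = 0.2500 s
reaction-phase robot travel = 0.2000·0.3000 = 0.0600 m
robot under decel: 0.2000²/(2·0.8000) = 0.0250 m
human closes 0.4000·0.5500 = 0.2200 m
residual clearance needed = 0.0600+0.0200+0.0200 = 0.1000 m
S_min ≈ 0.0600+0.0250+0.2200+0.1000  ⇒  S_min = 81/200 m

S_min = 81/200 m = 0.4050 m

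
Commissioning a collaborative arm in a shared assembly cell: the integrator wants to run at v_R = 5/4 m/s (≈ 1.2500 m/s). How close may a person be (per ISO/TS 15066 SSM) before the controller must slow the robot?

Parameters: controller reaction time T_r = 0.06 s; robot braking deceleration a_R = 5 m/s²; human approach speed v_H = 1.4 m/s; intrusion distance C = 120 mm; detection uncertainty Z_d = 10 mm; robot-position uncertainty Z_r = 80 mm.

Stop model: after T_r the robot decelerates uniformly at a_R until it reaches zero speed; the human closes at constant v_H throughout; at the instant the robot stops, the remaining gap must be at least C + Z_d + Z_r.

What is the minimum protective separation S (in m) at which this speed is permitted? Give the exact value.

S_min = 3501/4000 m = 0.8752 m

stop time T_s = (5/4)/5 = 0.2500 s
reaction-phase robot travel = 1.2500·0.0600 = 0.0750 m
robot under decel: 1.2500²/(2·5.0000) = 0.1562 m
human closes 1.4000·0.3100 = 0.4340 m
C+Z_d+Z_r = 0.1200+0.0100+0.0800 = 0.2100 m
S_min ≈ 0.0750+0.1562+0.4340+0.2100  ⇒  S_min = 3501/4000 m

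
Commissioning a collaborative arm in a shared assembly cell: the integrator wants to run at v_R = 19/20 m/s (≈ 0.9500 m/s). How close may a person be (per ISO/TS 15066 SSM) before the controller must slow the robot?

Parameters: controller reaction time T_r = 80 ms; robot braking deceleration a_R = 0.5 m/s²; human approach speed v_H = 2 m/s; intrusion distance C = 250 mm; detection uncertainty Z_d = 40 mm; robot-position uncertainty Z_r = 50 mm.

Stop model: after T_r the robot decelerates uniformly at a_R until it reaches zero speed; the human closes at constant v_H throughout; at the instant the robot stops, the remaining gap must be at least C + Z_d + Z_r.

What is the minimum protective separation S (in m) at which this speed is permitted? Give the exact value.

T_s = v_R/a_R = (19/20)/(1/2) = 1.9000 s
robot in T_r: 0.9500·0.0800 = 0.0760 m
robot under decel: 0.9500²/(2·0.5000) = 0.9025 m
human closes 2.0000·1.9800 = 3.9600 m
residual clearance needed = 0.2500+0.0400+0.0500 = 0.3400 m
S_min ≈ 0.0760+0.9025+3.9600+0.3400  ⇒  S_min = 10557/2000 m

S_min = 10557/2000 m = 5.2785 m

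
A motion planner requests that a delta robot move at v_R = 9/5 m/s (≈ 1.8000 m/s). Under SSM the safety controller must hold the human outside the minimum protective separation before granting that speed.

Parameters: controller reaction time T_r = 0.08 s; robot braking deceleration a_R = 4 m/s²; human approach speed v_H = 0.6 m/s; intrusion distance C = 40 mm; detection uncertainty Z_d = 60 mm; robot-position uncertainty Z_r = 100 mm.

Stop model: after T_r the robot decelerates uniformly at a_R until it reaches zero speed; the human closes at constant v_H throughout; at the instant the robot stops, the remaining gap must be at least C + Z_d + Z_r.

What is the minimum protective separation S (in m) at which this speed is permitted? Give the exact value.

stop time T_s = (9/5)/4 = 0.4500 s
robot covers v_R·T_r = 1.8000·0.0800 = 0.1440 m before braking
robot covers 1.8000·0.4500 − ½·4.0000·0.4500² = 0.4050 m while stopping
human over T_r+T_s: 0.6000·(0.0800+0.4500) = 0.3180 m
margins: 0.0400+0.0600+0.1000 = 0.2000 m
S_min ≈ 0.1440+0.4050+0.3180+0.2000  ⇒  S_min = 1067/1000 m

S_min = 1067/1000 m = 1.0670 m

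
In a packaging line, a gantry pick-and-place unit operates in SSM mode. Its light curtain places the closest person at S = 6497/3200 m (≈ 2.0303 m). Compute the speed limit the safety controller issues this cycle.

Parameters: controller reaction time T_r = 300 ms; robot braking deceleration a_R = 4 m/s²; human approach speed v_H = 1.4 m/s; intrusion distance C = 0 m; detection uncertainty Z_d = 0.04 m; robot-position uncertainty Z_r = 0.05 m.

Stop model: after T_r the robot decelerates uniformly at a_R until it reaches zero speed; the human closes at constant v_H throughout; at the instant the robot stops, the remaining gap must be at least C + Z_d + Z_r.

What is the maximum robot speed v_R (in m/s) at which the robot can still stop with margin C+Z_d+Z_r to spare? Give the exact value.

v_R_max = 7/4 m/s = 1.7500 m/s

collect terms ⇒ (1/8)·v_R² + (13/20)·v_R + (-973/640) = 0
  disc = (13/20)² − 4·(1/8)·(-973/640) = 7569/6400 ; √disc = 87/80
  v_R = (−(13/20) + 87/80) / (2·(1/8)) = 7/4 m/s
check:
stop time T_s = (7/4)/4 = 0.4375 s
robot covers v_R·T_r = 1.7500·0.3000 = 0.5250 m before braking
robot covers 1.7500·0.4375 − ½·4.0000·0.4375² = 0.3828 m while stopping
person approaches 1.4000·(0.3000+0.4375) = 1.0325 m
residual clearance needed = 0.0000+0.0400+0.0500 = 0.0900 m
sum ≈ 0.5250+0.3828+1.0325+0.0900 ≈ 2.0303 m = S ✓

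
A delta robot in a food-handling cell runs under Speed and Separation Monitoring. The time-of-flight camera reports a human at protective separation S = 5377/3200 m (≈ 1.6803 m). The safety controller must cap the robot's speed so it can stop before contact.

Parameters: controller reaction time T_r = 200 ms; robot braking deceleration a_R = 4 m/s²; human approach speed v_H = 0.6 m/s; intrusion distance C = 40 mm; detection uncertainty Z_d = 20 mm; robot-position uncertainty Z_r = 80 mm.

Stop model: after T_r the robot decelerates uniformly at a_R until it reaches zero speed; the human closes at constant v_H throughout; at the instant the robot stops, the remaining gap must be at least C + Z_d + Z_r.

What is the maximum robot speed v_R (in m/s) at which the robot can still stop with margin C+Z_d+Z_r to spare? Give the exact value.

v_R_max = 9/4 m/s = 2.2500 m/s

at the boundary: (1/8)·v² + (7/20)·v + (-909/640) = 0
  disc = (7/20)² − 4·(1/8)·(-909/640) = 5329/6400 ; √disc = 73/80
  v_R = (−(7/20) + 73/80) / (2·(1/8)) = 9/4 m/s
check:
braking lasts T_s = (9/4)/4 = 0.5625 s
robot in T_r: 2.2500·0.2000 = 0.4500 m
robot under decel: 2.2500²/(2·4.0000) = 0.6328 m
human over T_r+T_s: 0.6000·(0.2000+0.5625) = 0.4575 m
C+Z_d+Z_r = 0.0400+0.0200+0.0800 = 0.1400 m
sum ≈ 0.4500+0.6328+0.4575+0.1400 ≈ 1.6803 m = S ✓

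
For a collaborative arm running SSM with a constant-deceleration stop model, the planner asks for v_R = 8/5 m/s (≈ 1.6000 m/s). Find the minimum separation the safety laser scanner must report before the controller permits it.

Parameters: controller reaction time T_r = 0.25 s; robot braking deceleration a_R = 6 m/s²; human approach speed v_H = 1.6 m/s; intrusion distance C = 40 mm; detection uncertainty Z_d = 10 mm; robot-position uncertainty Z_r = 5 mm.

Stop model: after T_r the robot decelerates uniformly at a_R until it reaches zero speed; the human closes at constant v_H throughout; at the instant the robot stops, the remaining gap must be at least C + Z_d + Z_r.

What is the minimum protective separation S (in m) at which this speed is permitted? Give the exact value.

T_s = v_R/a_R = (8/5)/6 = 0.2667 s
robot covers v_R·T_r = 1.6000·0.2500 = 0.4000 m before braking
robot covers 1.6000·0.2667 − ½·6.0000·0.2667² = 0.2133 m while stopping
human over T_r+T_s: 1.6000·(0.2500+0.2667) = 0.8267 m
C+Z_d+Z_r = 0.0400+0.0100+0.0050 = 0.0550 m
S_min ≈ 0.4000+0.2133+0.8267+0.0550  ⇒  S_min = 299/200 m

S_min = 299/200 m = 1.4950 m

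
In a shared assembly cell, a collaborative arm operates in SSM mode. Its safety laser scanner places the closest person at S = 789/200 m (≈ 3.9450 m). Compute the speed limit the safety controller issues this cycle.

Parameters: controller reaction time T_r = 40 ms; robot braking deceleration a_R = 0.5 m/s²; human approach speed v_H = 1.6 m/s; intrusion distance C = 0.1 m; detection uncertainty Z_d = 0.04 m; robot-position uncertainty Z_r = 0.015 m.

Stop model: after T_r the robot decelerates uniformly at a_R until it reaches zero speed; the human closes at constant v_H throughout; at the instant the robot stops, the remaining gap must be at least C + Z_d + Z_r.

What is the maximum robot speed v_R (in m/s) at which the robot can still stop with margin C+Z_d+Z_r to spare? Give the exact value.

at the boundary: (1)·v² + (81/25)·v + (-1863/500) = 0
  disc = (81/25)² − 4·(1)·(-1863/500) = 15876/625 ; √disc = 126/25
  v_R = (−(81/25) + 126/25) / (2·(1)) = 9/10 m/s
check:
stop time T_s = (9/10)/(1/2) = 1.8000 s
reaction-phase robot travel = 0.9000·0.0400 = 0.0360 m
robot under decel: 0.9000²/(2·0.5000) = 0.8100 m
human closes 1.6000·1.8400 = 2.9440 m
margins: 0.1000+0.0400+0.0150 = 0.1550 m
sum ≈ 0.0360+0.8100+2.9440+0.1550 ≈ 3.9450 m = S ✓

v_R_max = 9/10 m/s = 0.9000 m/s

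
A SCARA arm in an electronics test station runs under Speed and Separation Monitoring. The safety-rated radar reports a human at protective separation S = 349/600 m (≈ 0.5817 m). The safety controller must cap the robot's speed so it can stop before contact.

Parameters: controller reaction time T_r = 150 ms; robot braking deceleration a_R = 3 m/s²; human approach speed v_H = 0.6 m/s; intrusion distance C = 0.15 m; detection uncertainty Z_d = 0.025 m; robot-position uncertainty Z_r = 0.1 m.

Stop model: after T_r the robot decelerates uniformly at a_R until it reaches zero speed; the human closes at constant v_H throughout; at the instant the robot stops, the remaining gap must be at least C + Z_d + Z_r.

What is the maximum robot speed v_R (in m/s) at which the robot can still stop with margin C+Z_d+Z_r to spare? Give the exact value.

v_R_max = 1/2 m/s = 0.5000 m/s

collect terms ⇒ (1/6)·v_R² + (7/20)·v_R + (-13/60) = 0
  disc = (7/20)² − 4·(1/6)·(-13/60) = 961/3600 ; √disc = 31/60
  v_R = (−(7/20) + 31/60) / (2·(1/6)) = 1/2 m/s
check:
stop time T_s = (1/2)/3 = 0.1667 s
robot in T_r: 0.5000·0.1500 = 0.0750 m
braking distance = 0.5000²/(2·3.0000) = 0.0417 m
human closes 0.6000·0.3167 = 0.1900 m
margins: 0.1500+0.0250+0.1000 = 0.2750 m
sum ≈ 0.0750+0.0417+0.1900+0.2750 ≈ 0.5817 m = S ✓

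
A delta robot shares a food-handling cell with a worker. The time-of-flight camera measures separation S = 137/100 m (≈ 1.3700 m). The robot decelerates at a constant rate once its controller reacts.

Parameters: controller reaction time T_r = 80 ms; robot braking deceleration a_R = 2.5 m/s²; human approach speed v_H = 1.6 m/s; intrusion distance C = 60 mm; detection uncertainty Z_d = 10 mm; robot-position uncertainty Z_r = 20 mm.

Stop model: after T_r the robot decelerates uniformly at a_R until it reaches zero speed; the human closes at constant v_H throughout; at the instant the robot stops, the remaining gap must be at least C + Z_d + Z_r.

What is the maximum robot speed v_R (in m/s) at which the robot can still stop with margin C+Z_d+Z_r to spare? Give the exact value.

quadratic (1/5)·v² + (18/25)·v + (-144/125) = 0
  disc = (18/25)² − 4·(1/5)·(-144/125) = 36/25 ; √disc = 6/5
  v_R = (−(18/25) + 6/5) / (2·(1/5)) = 6/5 m/s
check:
braking lasts T_s = (6/5)/(5/2) = 0.4800 s
robot in T_r: 1.2000·0.0800 = 0.0960 m
robot under decel: 1.2000²/(2·2.5000) = 0.2880 m
person approaches 1.6000·(0.0800+0.4800) = 0.8960 m
C+Z_d+Z_r = 0.0600+0.0100+0.0200 = 0.0900 m
sum ≈ 0.0960+0.2880+0.8960+0.0900 ≈ 1.3700 m = S ✓

v_R_max = 6/5 m/s = 1.2000 m/s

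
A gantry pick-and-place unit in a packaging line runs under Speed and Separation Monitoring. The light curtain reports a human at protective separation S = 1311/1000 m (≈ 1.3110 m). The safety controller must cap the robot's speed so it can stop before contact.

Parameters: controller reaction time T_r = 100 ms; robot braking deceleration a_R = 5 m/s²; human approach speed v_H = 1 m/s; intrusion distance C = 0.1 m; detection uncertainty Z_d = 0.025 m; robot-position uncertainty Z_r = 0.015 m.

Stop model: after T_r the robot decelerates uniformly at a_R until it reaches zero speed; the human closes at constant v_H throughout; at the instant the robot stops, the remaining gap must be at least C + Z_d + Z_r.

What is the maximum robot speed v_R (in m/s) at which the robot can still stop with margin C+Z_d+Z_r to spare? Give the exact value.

collect terms ⇒ (1/10)·v_R² + (3/10)·v_R + (-1071/1000) = 0
  disc = (3/10)² − 4·(1/10)·(-1071/1000) = 324/625 ; √disc = 18/25
  v_R = (−(3/10) + 18/25) / (2·(1/10)) = 21/10 m/s
check:
braking lasts T_s = (21/10)/5 = 0.4200 s
robot covers v_R·T_r = 2.1000·0.1000 = 0.2100 m before braking
robot covers 2.1000·0.4200 − ½·5.0000·0.4200² = 0.4410 m while stopping
human over T_r+T_s: 1.0000·(0.1000+0.4200) = 0.5200 m
C+Z_d+Z_r = 0.1000+0.0250+0.0150 = 0.1400 m
sum ≈ 0.2100+0.4410+0.5200+0.1400 ≈ 1.3110 m = S ✓

v_R_max = 21/10 m/s = 2.1000 m/s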